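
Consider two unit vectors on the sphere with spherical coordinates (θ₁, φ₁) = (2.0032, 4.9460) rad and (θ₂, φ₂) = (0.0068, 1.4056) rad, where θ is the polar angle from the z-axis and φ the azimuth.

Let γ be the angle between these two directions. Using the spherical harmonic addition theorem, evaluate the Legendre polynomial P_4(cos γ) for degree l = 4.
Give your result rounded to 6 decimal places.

-0.159118

Expand P_4 via completeness: Σ_{m} conj(Y_{4,m}) at Ω₁ times Y_{4,m} at Ω₂ —
  m=-4: Y*=0.17873 + 0.24189j  Y=0.00000 + 0.00000j  product -0.00000 + 0.00000j
  m=-3: Y*=0.25318 - 0.30007j  Y=-0.00000 + 0.00000j  product 0.00000 + 0.00000j
  m=-2: Y*=-0.05645 - 0.02848j  Y=-0.00009 - 0.00003j  product 0.00000 + 0.00000j
  m=-1: Y*=0.07379 - 0.31008j  Y=0.00212 - 0.01269j  product -0.00378 - 0.00159j
  m=+0: Y*=-0.12577 + 0.00000j  Y=0.84609 + 0.00000j  product -0.10641 + 0.00000j
  m=+1: Y*=-0.07379 - 0.31008j  Y=-0.00212 - 0.01269j  product -0.00378 + 0.00159j
  m=+2: Y*=-0.05645 + 0.02848j  Y=-0.00009 + 0.00003j  product 0.00000 - 0.00000j
  m=+3: Y*=-0.25318 - 0.30007j  Y=0.00000 + 0.00000j  product 0.00000 - 0.00000j
  m=+4: Y*=0.17873 - 0.24189j  Y=0.00000 - 0.00000j  product -0.00000 - 0.00000j
Total Σ_m = -0.11396 - 0.00000j. Multiply by 1.396263: -0.15912 - 0.00000j. P_4(cos γ) = -0.159118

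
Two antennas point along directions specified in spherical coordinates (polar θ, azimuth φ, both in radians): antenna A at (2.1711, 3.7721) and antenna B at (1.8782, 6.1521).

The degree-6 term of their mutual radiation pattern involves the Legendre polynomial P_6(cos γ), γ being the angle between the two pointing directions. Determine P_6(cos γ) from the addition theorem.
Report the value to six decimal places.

Term-by-term m-sum for l=6 (normalisation 4π/13 = 0.966644):
  m=-6: Y*=(-0.122186, -0.091249)  Y=(0.255809, 0.256379)  product (-0.007862, -0.054668)
  m=-5: Y*=(-0.361622, -0.003958)  Y=(-0.315763, -0.242759)  product (0.113226, 0.089037)
  m=-4: Y*=(-0.338032, 0.241101)  Y=(0.001819, 0.001052)  product (-0.000868, 0.000083)
  m=-3: Y*=(-0.033250, 0.100090)  Y=(0.314143, 0.130327)  product (-0.023490, 0.027109)
  m=-2: Y*=(-0.093536, -0.292222)  Y=(-0.106135, -0.028481)  product (0.001605, 0.033679)
  m=-1: Y*=(-0.188122, -0.137309)  Y=(-0.298009, -0.039290)  product (0.050667, 0.048310)
  m=+0: Y*=(0.250227, -0.000000)  Y=(0.136691, 0.000000)  product (0.034204, 0.000000)
  m=+1: Y*=(0.188122, -0.137309)  Y=(0.298009, -0.039290)  product (0.050667, -0.048310)
  m=+2: Y*=(-0.093536, 0.292222)  Y=(-0.106135, 0.028481)  product (0.001605, -0.033679)
  m=+3: Y*=(0.033250, 0.100090)  Y=(-0.314143, 0.130327)  product (-0.023490, -0.027109)
  m=+4: Y*=(-0.338032, -0.241101)  Y=(0.001819, -0.001052)  product (-0.000868, -0.000083)
  m=+5: Y*=(0.361622, -0.003958)  Y=(0.315763, -0.242759)  product (0.113226, -0.089037)
  m=+6: Y*=(-0.122186, 0.091249)  Y=(0.255809, -0.256379)  product (-0.007862, 0.054668)
Accumulated sum (0.300760, 0.000000); after 4π/(2l+1) scaling, (0.290728, 0.000000) ⇒ P_6 = 0.290728

0.290728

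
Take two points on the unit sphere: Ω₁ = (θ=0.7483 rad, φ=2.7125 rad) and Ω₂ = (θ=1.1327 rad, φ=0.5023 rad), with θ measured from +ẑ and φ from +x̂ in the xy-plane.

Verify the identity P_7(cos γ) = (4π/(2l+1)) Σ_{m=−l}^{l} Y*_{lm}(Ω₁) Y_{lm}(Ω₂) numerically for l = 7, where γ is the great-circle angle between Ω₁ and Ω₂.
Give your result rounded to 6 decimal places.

Expand P_7 via completeness: Σ_{m} conj(Y_{7,m}) at Ω₁ times Y_{7,m} at Ω₂ —
  [-7]  conj(Y_{7,-7})(Ω₁) = +0.033434+0.004641i ; Y_{7,-7}(Ω₂) = -0.232398+0.091346i ; Δ = -0.008194+0.001975i
  [-6]  conj(Y_{7,-6})(Ω₁) = -0.114743-0.073068i ; Y_{7,-6}(Ω₂) = -0.434116-0.055781i ; Δ = +0.045736+0.038120i
  [-5]  conj(Y_{7,-5})(Ω₁) = +0.173965+0.268642i ; Y_{7,-5}(Ω₂) = -0.241825-0.176352i ; Δ = +0.005307-0.095643i
  [-4]  conj(Y_{7,-4})(Ω₁) = -0.066573-0.454079i ; Y_{7,-4}(Ω₂) = +0.058699+0.125203i ; Δ = +0.052944-0.034989i
  [-3]  conj(Y_{7,-3})(Ω₁) = -0.085786+0.294425i ; Y_{7,-3}(Ω₂) = -0.022275+0.348139i ; Δ = -0.100590-0.036424i
  [-2]  conj(Y_{7,-2})(Ω₁) = -0.098229+0.113681i ; Y_{7,-2}(Ω₂) = -0.004801+0.007553i ; Δ = -0.000387-0.001288i
  [-1]  conj(Y_{7,-1})(Ω₁) = +0.348439-0.159419i ; Y_{7,-1}(Ω₂) = +0.292218-0.160513i ; Δ = +0.076231-0.102514i
  [+0]  conj(Y_{7,0})(Ω₁) = +0.037230-0.000000i ; Y_{7,0}(Ω₂) = +0.050530+0.000000i ; Δ = +0.001881+0.000000i
  [+1]  conj(Y_{7,1})(Ω₁) = -0.348439-0.159419i ; Y_{7,1}(Ω₂) = -0.292218-0.160513i ; Δ = +0.076231+0.102514i
  [+2]  conj(Y_{7,2})(Ω₁) = -0.098229-0.113681i ; Y_{7,2}(Ω₂) = -0.004801-0.007553i ; Δ = -0.000387+0.001288i
  [+3]  conj(Y_{7,3})(Ω₁) = +0.085786+0.294425i ; Y_{7,3}(Ω₂) = +0.022275+0.348139i ; Δ = -0.100590+0.036424i
  [+4]  conj(Y_{7,4})(Ω₁) = -0.066573+0.454079i ; Y_{7,4}(Ω₂) = +0.058699-0.125203i ; Δ = +0.052944+0.034989i
  [+5]  conj(Y_{7,5})(Ω₁) = -0.173965+0.268642i ; Y_{7,5}(Ω₂) = +0.241825-0.176352i ; Δ = +0.005307+0.095643i
  [+6]  conj(Y_{7,6})(Ω₁) = -0.114743+0.073068i ; Y_{7,6}(Ω₂) = -0.434116+0.055781i ; Δ = +0.045736-0.038120i
  [+7]  conj(Y_{7,7})(Ω₁) = -0.033434+0.004641i ; Y_{7,7}(Ω₂) = +0.232398+0.091346i ; Δ = -0.008194-0.001975i
Σ over m = +0.143976-0.000000i; ×(4π/15) → +0.120617-0.000000i. Real part: 0.120617

0.120617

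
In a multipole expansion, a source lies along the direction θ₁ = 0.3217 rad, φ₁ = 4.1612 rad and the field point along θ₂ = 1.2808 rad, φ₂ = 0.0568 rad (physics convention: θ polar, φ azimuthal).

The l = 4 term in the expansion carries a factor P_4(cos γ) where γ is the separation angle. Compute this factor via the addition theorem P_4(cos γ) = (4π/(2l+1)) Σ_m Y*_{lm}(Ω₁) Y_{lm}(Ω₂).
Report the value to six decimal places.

Summing Y*_{l m}(θ₁,φ₁)·Y_{l m}(θ₂,φ₂) over m ∈ [−4, 4]; prefactor 4π/(2·4+1) = 1.396263:
  [-4]  conj(Y_{4,-4})(Ω₁) = -0.002620-0.003563i ; Y_{4,-4}(Ω₂) = +0.363534-0.084046i ; Δ = -0.001252-0.001075i
  [-3]  conj(Y_{4,-3})(Ω₁) = +0.037405-0.003103i ; Y_{4,-3}(Ω₂) = +0.310365-0.053404i ; Δ = +0.011444-0.002961i
  [-2]  conj(Y_{4,-2})(Ω₁) = -0.080024+0.158158i ; Y_{4,-2}(Ω₂) = -0.130510+0.014890i ; Δ = +0.008089-0.021833i
  [-1]  conj(Y_{4,-1})(Ω₁) = -0.245261-0.398966i ; Y_{4,-1}(Ω₂) = -0.314187+0.017865i ; Δ = +0.084185+0.120968i
  [+0]  conj(Y_{4,0})(Ω₁) = +0.460273-0.000000i ; Y_{4,0}(Ω₂) = +0.082619+0.000000i ; Δ = +0.038027+0.000000i
  [+1]  conj(Y_{4,1})(Ω₁) = +0.245261-0.398966i ; Y_{4,1}(Ω₂) = +0.314187+0.017865i ; Δ = +0.084185-0.120968i
  [+2]  conj(Y_{4,2})(Ω₁) = -0.080024-0.158158i ; Y_{4,2}(Ω₂) = -0.130510-0.014890i ; Δ = +0.008089+0.021833i
  [+3]  conj(Y_{4,3})(Ω₁) = -0.037405-0.003103i ; Y_{4,3}(Ω₂) = -0.310365-0.053404i ; Δ = +0.011444+0.002961i
  [+4]  conj(Y_{4,4})(Ω₁) = -0.002620+0.003563i ; Y_{4,4}(Ω₂) = +0.363534+0.084046i ; Δ = -0.001252+0.001075i
Total Σ_m = +0.242959+0.000000i. Multiply by 1.396263: +0.339235+0.000000i. P_4(cos γ) = 0.339235

0.339235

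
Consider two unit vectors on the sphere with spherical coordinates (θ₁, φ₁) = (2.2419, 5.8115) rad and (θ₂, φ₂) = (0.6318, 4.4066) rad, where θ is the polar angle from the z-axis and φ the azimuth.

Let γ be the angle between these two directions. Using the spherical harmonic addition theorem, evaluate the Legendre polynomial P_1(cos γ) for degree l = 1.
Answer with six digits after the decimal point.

Term-by-term m-sum for l=1 (normalisation 4π/3 = 4.188790):
  [-1]  conj(Y_{1,-1})(Ω₁) = (0.241024, -0.122943) ; Y_{1,-1}(Ω₂) = (-0.061428, 0.194582) ; Δ = (0.009117, 0.054451)
  [+0]  conj(Y_{1,0})(Ω₁) = (-0.303838, -0.000000) ; Y_{1,0}(Ω₂) = (0.394285, 0.000000) ; Δ = (-0.119799, -0.000000)
  [+1]  conj(Y_{1,1})(Ω₁) = (-0.241024, -0.122943) ; Y_{1,1}(Ω₂) = (0.061428, 0.194582) ; Δ = (0.009117, -0.054451)
Accumulated sum (-0.101565, 0.000000); after 4π/(2l+1) scaling, (-0.425434, 0.000000) ⇒ P_1 = -0.425434

-0.425434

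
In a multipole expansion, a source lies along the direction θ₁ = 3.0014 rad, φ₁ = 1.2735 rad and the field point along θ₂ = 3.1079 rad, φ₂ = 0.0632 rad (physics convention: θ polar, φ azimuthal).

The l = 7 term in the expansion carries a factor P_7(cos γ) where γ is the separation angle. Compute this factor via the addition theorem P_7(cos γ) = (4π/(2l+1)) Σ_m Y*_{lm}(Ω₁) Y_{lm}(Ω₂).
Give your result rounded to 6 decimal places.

Summing Y*_{l m}(θ₁,φ₁)·Y_{l m}(θ₂,φ₂) over m ∈ [−7, 7]; prefactor 4π/(2·7+1) = 0.837758:
  [-7]  conj(Y_{7,-7})(Ω₁) = -0.000000+0.000000i ; Y_{7,-7}(Ω₂) = +0.000000-0.000000i ; Δ = -0.000000+0.000000i
  [-6]  conj(Y_{7,-6})(Ω₁) = -0.000003-0.000013i ; Y_{7,-6}(Ω₂) = -0.000000+0.000000i ; Δ = +0.000000+0.000000i
  [-5]  conj(Y_{7,-5})(Ω₁) = +0.000229+0.000019i ; Y_{7,-5}(Ω₂) = +0.000000-0.000000i ; Δ = +0.000000-0.000000i
  [-4]  conj(Y_{7,-4})(Ω₁) = -0.001006+0.002506i ; Y_{7,-4}(Ω₂) = -0.000009+0.000002i ; Δ = +0.000000-0.000000i
  [-3]  conj(Y_{7,-3})(Ω₁) = -0.017797-0.014360i ; Y_{7,-3}(Ω₂) = +0.000331-0.000064i ; Δ = -0.000007-0.000004i
  [-2]  conj(Y_{7,-2})(Ω₁) = +0.111805-0.075605i ; Y_{7,-2}(Ω₂) = -0.008414+0.001069i ; Δ = -0.000860+0.000756i
  [-1]  conj(Y_{7,-1})(Ω₁) = +0.146059+0.476732i ; Y_{7,-1}(Ω₂) = +0.136382-0.008631i ; Δ = +0.024034+0.063757i
  [+0]  conj(Y_{7,0})(Ω₁) = -0.811761-0.000000i ; Y_{7,0}(Ω₂) = -1.075253+0.000000i ; Δ = +0.872848+0.000000i
  [+1]  conj(Y_{7,1})(Ω₁) = -0.146059+0.476732i ; Y_{7,1}(Ω₂) = -0.136382-0.008631i ; Δ = +0.024034-0.063757i
  [+2]  conj(Y_{7,2})(Ω₁) = +0.111805+0.075605i ; Y_{7,2}(Ω₂) = -0.008414-0.001069i ; Δ = -0.000860-0.000756i
  [+3]  conj(Y_{7,3})(Ω₁) = +0.017797-0.014360i ; Y_{7,3}(Ω₂) = -0.000331-0.000064i ; Δ = -0.000007+0.000004i
  [+4]  conj(Y_{7,4})(Ω₁) = -0.001006-0.002506i ; Y_{7,4}(Ω₂) = -0.000009-0.000002i ; Δ = +0.000000+0.000000i
  [+5]  conj(Y_{7,5})(Ω₁) = -0.000229+0.000019i ; Y_{7,5}(Ω₂) = -0.000000-0.000000i ; Δ = +0.000000+0.000000i
  [+6]  conj(Y_{7,6})(Ω₁) = -0.000003+0.000013i ; Y_{7,6}(Ω₂) = -0.000000-0.000000i ; Δ = +0.000000-0.000000i
  [+7]  conj(Y_{7,7})(Ω₁) = +0.000000+0.000000i ; Y_{7,7}(Ω₂) = -0.000000-0.000000i ; Δ = -0.000000-0.000000i
Σ over m = +0.919184-0.000000i; ×(4π/15) → +0.770053-0.000000i. Real part: 0.770053

0.770053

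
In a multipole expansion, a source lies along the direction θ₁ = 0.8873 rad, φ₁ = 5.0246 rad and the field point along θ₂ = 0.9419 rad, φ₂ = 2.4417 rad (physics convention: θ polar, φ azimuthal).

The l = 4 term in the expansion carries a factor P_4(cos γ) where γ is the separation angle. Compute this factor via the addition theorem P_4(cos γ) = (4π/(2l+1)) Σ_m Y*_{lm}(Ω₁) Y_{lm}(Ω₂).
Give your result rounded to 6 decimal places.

0.281644

Expand P_4 via completeness: Σ_{m} conj(Y_{4,m}) at Ω₁ times Y_{4,m} at Ω₂ —
  [-4]  conj(Y_{4,-4})(Ω₁) = (0.050611, 0.151730) ; Y_{4,-4}(Ω₂) = (-0.178293, 0.063475) ; Δ = (-0.018655, -0.023840)
  [-3]  conj(Y_{4,-3})(Ω₁) = (-0.296823, 0.218316) ; Y_{4,-3}(Ω₂) = (0.196472, -0.336185) ; Δ = (0.015077, 0.142680)
  [-2]  conj(Y_{4,-2})(Ω₁) = (-0.292328, -0.210653) ; Y_{4,-2}(Ω₂) = (0.052950, 0.306607) ; Δ = (0.049109, -0.100784)
  [-1]  conj(Y_{4,-1})(Ω₁) = (-0.014827, 0.045938) ; Y_{4,-1}(Ω₂) = (0.099450, 0.083747) ; Δ = (-0.005322, 0.003327)
  [+0]  conj(Y_{4,0})(Ω₁) = (-0.359412, -0.000000) ; Y_{4,0}(Ω₂) = (-0.337475, 0.000000) ; Δ = (0.121292, 0.000000)
  [+1]  conj(Y_{4,1})(Ω₁) = (0.014827, 0.045938) ; Y_{4,1}(Ω₂) = (-0.099450, 0.083747) ; Δ = (-0.005322, -0.003327)
  [+2]  conj(Y_{4,2})(Ω₁) = (-0.292328, 0.210653) ; Y_{4,2}(Ω₂) = (0.052950, -0.306607) ; Δ = (0.049109, 0.100784)
  [+3]  conj(Y_{4,3})(Ω₁) = (0.296823, 0.218316) ; Y_{4,3}(Ω₂) = (-0.196472, -0.336185) ; Δ = (0.015077, -0.142680)
  [+4]  conj(Y_{4,4})(Ω₁) = (0.050611, -0.151730) ; Y_{4,4}(Ω₂) = (-0.178293, -0.063475) ; Δ = (-0.018655, 0.023840)
Accumulated sum (0.201713, -0.000000); after 4π/(2l+1) scaling, (0.281644, -0.000000) ⇒ P_4 = 0.281644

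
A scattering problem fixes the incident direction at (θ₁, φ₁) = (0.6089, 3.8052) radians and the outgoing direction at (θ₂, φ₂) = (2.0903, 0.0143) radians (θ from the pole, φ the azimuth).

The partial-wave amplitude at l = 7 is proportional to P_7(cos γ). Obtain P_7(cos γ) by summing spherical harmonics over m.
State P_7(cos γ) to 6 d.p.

Term-by-term m-sum for l=7 (normalisation 4π/15 = 0.837758):
  m=-7: Y*=(0.000672, 0.009991)  Y=(0.184796, -0.018560)  product (0.000310, 0.001834)
  m=-6: Y*=(-0.035863, -0.040014)  Y=(-0.395966, 0.034058)  product (0.015563, 0.014623)
  m=-5: Y*=(0.171307, 0.030544)  Y=(0.397600, -0.028477)  product (0.068982, 0.007266)
  m=-4: Y*=(-0.327182, 0.173325)  Y=(-0.042134, 0.002413)  product (0.013367, -0.008092)
  m=-3: Y*=(0.196964, -0.441027)  Y=(-0.331150, 0.014215)  product (-0.058956, 0.148846)
  m=-2: Y*=(0.057991, 0.233351)  Y=(0.200355, -0.005732)  product (0.012956, 0.046421)
  m=-1: Y*=(0.218271, 0.170666)  Y=(0.256520, -0.003668)  product (0.056617, 0.042979)
  m=+0: Y*=(-0.342315, -0.000000)  Y=(-0.236037, 0.000000)  product (0.080799, 0.000000)
  m=+1: Y*=(-0.218271, 0.170666)  Y=(-0.256520, -0.003668)  product (0.056617, -0.042979)
  m=+2: Y*=(0.057991, -0.233351)  Y=(0.200355, 0.005732)  product (0.012956, -0.046421)
  m=+3: Y*=(-0.196964, -0.441027)  Y=(0.331150, 0.014215)  product (-0.058956, -0.148846)
  m=+4: Y*=(-0.327182, -0.173325)  Y=(-0.042134, -0.002413)  product (0.013367, 0.008092)
  m=+5: Y*=(-0.171307, 0.030544)  Y=(-0.397600, -0.028477)  product (0.068982, -0.007266)
  m=+6: Y*=(-0.035863, 0.040014)  Y=(-0.395966, -0.034058)  product (0.015563, -0.014623)
  m=+7: Y*=(-0.000672, 0.009991)  Y=(-0.184796, -0.018560)  product (0.000310, -0.001834)
Accumulated sum (0.298478, -0.000000); after 4π/(2l+1) scaling, (0.250052, -0.000000) ⇒ P_7 = 0.250052

0.250052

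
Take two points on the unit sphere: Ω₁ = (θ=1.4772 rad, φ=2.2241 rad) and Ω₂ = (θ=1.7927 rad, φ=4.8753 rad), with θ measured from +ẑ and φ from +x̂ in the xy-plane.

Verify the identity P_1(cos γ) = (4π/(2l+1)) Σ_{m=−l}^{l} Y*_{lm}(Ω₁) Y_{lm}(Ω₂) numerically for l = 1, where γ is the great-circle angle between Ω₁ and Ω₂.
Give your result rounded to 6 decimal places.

-0.877321

Addition theorem: P_1(cos γ) = (4π/3) Σ_m Y*_{lm}(Ω₁) Y_{lm}(Ω₂), m = −1…1:
  [-1]  conj(Y_{1,-1})(Ω₁) = (-0.209077, 0.273149) ; Y_{1,-1}(Ω₂) = (0.054662, 0.332560) ; Δ = (-0.102267, -0.054600)
  [+0]  conj(Y_{1,0})(Ω₁) = (0.045665, -0.000000) ; Y_{1,0}(Ω₂) = (-0.107535, 0.000000) ; Δ = (-0.004911, 0.000000)
  [+1]  conj(Y_{1,1})(Ω₁) = (0.209077, 0.273149) ; Y_{1,1}(Ω₂) = (-0.054662, 0.332560) ; Δ = (-0.102267, 0.054600)
Accumulated sum (-0.209445, 0.000000); after 4π/(2l+1) scaling, (-0.877321, 0.000000) ⇒ P_1 = -0.877321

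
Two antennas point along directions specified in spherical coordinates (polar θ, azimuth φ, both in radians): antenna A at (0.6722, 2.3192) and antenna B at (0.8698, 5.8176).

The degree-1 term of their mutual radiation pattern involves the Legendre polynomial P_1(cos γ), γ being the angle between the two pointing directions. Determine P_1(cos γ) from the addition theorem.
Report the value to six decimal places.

0.058764

Term-by-term m-sum for l=1 (normalisation 4π/3 = 4.188790):
  term(m=-1) = -0.05323 + 0.01984j   from Y*(Ω₁)=-0.14640 + 0.15765j, Y(Ω₂)=0.23592 + 0.11853j
  term(m=+0) = 0.12048 + 0.00000j   from Y*(Ω₁)=0.38231 + 0.00000j, Y(Ω₂)=0.31514 + 0.00000j
  term(m=+1) = -0.05323 - 0.01984j   from Y*(Ω₁)=0.14640 + 0.15765j, Y(Ω₂)=-0.23592 + 0.11853j
Total Σ_m = 0.01403 + 0.00000j. Multiply by 4.188790: 0.05876 + 0.00000j. P_1(cos γ) = 0.058764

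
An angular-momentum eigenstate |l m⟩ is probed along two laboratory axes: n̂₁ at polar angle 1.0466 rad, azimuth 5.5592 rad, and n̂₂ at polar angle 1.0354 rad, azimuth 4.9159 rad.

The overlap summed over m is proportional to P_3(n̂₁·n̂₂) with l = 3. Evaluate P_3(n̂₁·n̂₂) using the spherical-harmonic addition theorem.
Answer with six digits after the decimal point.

0.264673

Term-by-term m-sum for l=3 (normalisation 4π/7 = 1.795196):
  m=-3: Y*=(-0.153116, -0.223253)  Y=(-0.152177, -0.217486)  product (-0.025254, 0.067275)
  m=-2: Y*=(0.046970, -0.380488)  Y=(-0.354177, 0.152684)  product (0.041459, 0.141932)
  m=-1: Y*=(0.052944, -0.046810)  Y=(0.016933, 0.082055)  product (0.004738, 0.003552)
  m=+0: Y*=(-0.326384, -0.000000)  Y=(-0.323387, 0.000000)  product (0.105548, 0.000000)
  m=+1: Y*=(-0.052944, -0.046810)  Y=(-0.016933, 0.082055)  product (0.004738, -0.003552)
  m=+2: Y*=(0.046970, 0.380488)  Y=(-0.354177, -0.152684)  product (0.041459, -0.141932)
  m=+3: Y*=(0.153116, -0.223253)  Y=(0.152177, -0.217486)  product (-0.025254, -0.067275)
Σ over m = (0.147434, 0.000000); ×(4π/7) → (0.264673, 0.000000). Real part: 0.264673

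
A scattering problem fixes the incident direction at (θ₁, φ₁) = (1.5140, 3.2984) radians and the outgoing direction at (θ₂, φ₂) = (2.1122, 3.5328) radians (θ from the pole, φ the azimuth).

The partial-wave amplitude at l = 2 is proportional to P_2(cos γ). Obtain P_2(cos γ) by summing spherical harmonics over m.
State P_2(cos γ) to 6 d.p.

0.467101

Summing Y*_{l m}(θ₁,φ₁)·Y_{l m}(θ₂,φ₂) over m ∈ [−2, 2]; prefactor 4π/(2·2+1) = 2.513274:
  term(m=-2) = 0.09744 - 0.04935j   from Y*(Ω₁)=0.36625 + 0.11878j, Y(Ω₂)=0.20120 - 0.20000j
  term(m=-1) = -0.01453 + 0.00347j   from Y*(Ω₁)=-0.04325 - 0.00684j, Y(Ω₂)=0.31541 - 0.13010j
  term(m=+0) = 0.02002 + 0.00000j   from Y*(Ω₁)=-0.31234 + 0.00000j, Y(Ω₂)=-0.06411 + 0.00000j
  term(m=+1) = -0.01453 - 0.00347j   from Y*(Ω₁)=0.04325 - 0.00684j, Y(Ω₂)=-0.31541 - 0.13010j
  term(m=+2) = 0.09744 + 0.04935j   from Y*(Ω₁)=0.36625 - 0.11878j, Y(Ω₂)=0.20120 + 0.20000j
Total Σ_m = 0.18585 + 0.00000j. Multiply by 2.513274: 0.46710 + 0.00000j. P_2(cos γ) = 0.467101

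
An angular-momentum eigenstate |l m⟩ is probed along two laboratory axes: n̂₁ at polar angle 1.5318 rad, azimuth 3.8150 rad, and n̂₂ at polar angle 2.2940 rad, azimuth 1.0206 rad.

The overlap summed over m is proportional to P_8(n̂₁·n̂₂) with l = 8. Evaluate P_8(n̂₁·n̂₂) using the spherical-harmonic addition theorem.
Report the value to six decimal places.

Expand P_8 via completeness: Σ_{m} conj(Y_{8,m}) at Ω₁ times Y_{8,m} at Ω₂ —
  [-8]  conj(Y_{8,-8})(Ω₁) = 0.32008 - 0.40000j ; Y_{8,-8}(Ω₂) = -0.01573 - 0.04897j ; Δ = -0.02462 - 0.00938j
  [-7]  conj(Y_{8,-7})(Ω₁) = -0.00012 + 0.07995j ; Y_{8,-7}(Ω₂) = -0.11834 + 0.13775j ; Δ = -0.01100 - 0.00948j
  [-6]  conj(Y_{8,-6})(Ω₁) = 0.22794 + 0.28656j ; Y_{8,-6}(Ω₂) = 0.36747 + 0.05915j ; Δ = 0.06681 + 0.11878j
  [-5]  conj(Y_{8,-5})(Ω₁) = -0.09165 - 0.02102j ; Y_{8,-5}(Ω₂) = -0.17320 - 0.42062j ; Δ = 0.00703 + 0.04219j
  [-4]  conj(Y_{8,-4})(Ω₁) = -0.29202 + 0.14033j ; Y_{8,-4}(Ω₂) = -0.13100 + 0.17967j ; Δ = 0.01304 - 0.07085j
  [-3]  conj(Y_{8,-3})(Ω₁) = 0.04370 - 0.09060j ; Y_{8,-3}(Ω₂) = -0.22005 - 0.01760j ; Δ = -0.01121 + 0.01917j
  [-2]  conj(Y_{8,-2})(Ω₁) = -0.06797 - 0.29837j ; Y_{8,-2}(Ω₂) = 0.16132 + 0.31727j ; Δ = 0.08370 - 0.06970j
  [-1]  conj(Y_{8,-1})(Ω₁) = 0.08081 + 0.06447j ; Y_{8,-1}(Ω₂) = -0.03354 + 0.05467j ; Δ = -0.00624 + 0.00226j
  [+0]  conj(Y_{8,0})(Ω₁) = 0.30078 + 0.00000j ; Y_{8,0}(Ω₂) = 0.36430 + 0.00000j ; Δ = 0.10957 + 0.00000j
  [+1]  conj(Y_{8,1})(Ω₁) = -0.08081 + 0.06447j ; Y_{8,1}(Ω₂) = 0.03354 + 0.05467j ; Δ = -0.00624 - 0.00226j
  [+2]  conj(Y_{8,2})(Ω₁) = -0.06797 + 0.29837j ; Y_{8,2}(Ω₂) = 0.16132 - 0.31727j ; Δ = 0.08370 + 0.06970j
  [+3]  conj(Y_{8,3})(Ω₁) = -0.04370 - 0.09060j ; Y_{8,3}(Ω₂) = 0.22005 - 0.01760j ; Δ = -0.01121 - 0.01917j
  [+4]  conj(Y_{8,4})(Ω₁) = -0.29202 - 0.14033j ; Y_{8,4}(Ω₂) = -0.13100 - 0.17967j ; Δ = 0.01304 + 0.07085j
  [+5]  conj(Y_{8,5})(Ω₁) = 0.09165 - 0.02102j ; Y_{8,5}(Ω₂) = 0.17320 - 0.42062j ; Δ = 0.00703 - 0.04219j
  [+6]  conj(Y_{8,6})(Ω₁) = 0.22794 - 0.28656j ; Y_{8,6}(Ω₂) = 0.36747 - 0.05915j ; Δ = 0.06681 - 0.11878j
  [+7]  conj(Y_{8,7})(Ω₁) = 0.00012 + 0.07995j ; Y_{8,7}(Ω₂) = 0.11834 + 0.13775j ; Δ = -0.01100 + 0.00948j
  [+8]  conj(Y_{8,8})(Ω₁) = 0.32008 + 0.40000j ; Y_{8,8}(Ω₂) = -0.01573 + 0.04897j ; Δ = -0.02462 + 0.00938j
Accumulated sum 0.34461 + 0.00000j; after 4π/(2l+1) scaling, 0.25473 + 0.00000j ⇒ P_8 = 0.254732

0.254732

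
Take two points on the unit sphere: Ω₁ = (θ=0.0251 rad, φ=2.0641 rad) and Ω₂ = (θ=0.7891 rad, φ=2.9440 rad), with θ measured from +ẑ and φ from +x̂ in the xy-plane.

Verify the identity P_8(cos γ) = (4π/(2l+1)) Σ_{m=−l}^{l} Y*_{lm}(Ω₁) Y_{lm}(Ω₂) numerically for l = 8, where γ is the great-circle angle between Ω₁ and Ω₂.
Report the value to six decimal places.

0.285223

Addition theorem: P_8(cos γ) = (4π/17) Σ_m Y*_{lm}(Ω₁) Y_{lm}(Ω₂), m = −8…8:
  m=-8: -0.00000 - 0.00000j × -0.00033 + 0.03318j = 0.00000 - 0.00000j  (running Σ = 0.00000 - 0.00000j)
  m=-7: -0.00000 + 0.00000j × -0.02458 - 0.12942j = 0.00000 + 0.00000j  (running Σ = 0.00000 + 0.00000j)
  m=-6: 0.00000 - 0.00000j × 0.11650 + 0.28729j = 0.00000 + 0.00000j  (running Σ = 0.00000 + 0.00000j)
  m=-5: -0.00000 - 0.00000j × -0.25233 - 0.38277j = -0.00000 + 0.00000j  (running Σ = -0.00000 + 0.00000j)
  m=-4: -0.00000 + 0.00000j × 0.24799 + 0.25046j = -0.00000 + 0.00000j  (running Σ = -0.00000 + 0.00000j)
  m=-3: 0.00022 - 0.00002j × 0.05429 + 0.03657j = 0.00001 + 0.00001j  (running Σ = 0.00001 + 0.00001j)
  m=-2: -0.00357 - 0.00540j × -0.35445 - 0.14785j = 0.00047 + 0.00244j  (running Σ = 0.00048 + 0.00245j)
  m=-1: -0.05832 + 0.10848j × 0.11638 + 0.02330j = -0.00932 + 0.01127j  (running Σ = -0.00884 + 0.01372j)
  m=0: 1.14995 + 0.00000j × 0.35091 + 0.00000j = 0.40353 + 0.00000j  (running Σ = 0.39469 + 0.01372j)
  m=1: 0.05832 + 0.10848j × -0.11638 + 0.02330j = -0.00932 - 0.01127j  (running Σ = 0.38538 + 0.00245j)
  m=2: -0.00357 + 0.00540j × -0.35445 + 0.14785j = 0.00047 - 0.00244j  (running Σ = 0.38584 + 0.00001j)
  m=3: -0.00022 - 0.00002j × -0.05429 + 0.03657j = 0.00001 - 0.00001j  (running Σ = 0.38586 + 0.00000j)
  m=4: -0.00000 - 0.00000j × 0.24799 - 0.25046j = -0.00000 - 0.00000j  (running Σ = 0.38585 + 0.00000j)
  m=5: 0.00000 - 0.00000j × 0.25233 - 0.38277j = -0.00000 - 0.00000j  (running Σ = 0.38585 + 0.00000j)
  m=6: 0.00000 + 0.00000j × 0.11650 - 0.28729j = 0.00000 - 0.00000j  (running Σ = 0.38585 + 0.00000j)
  m=7: 0.00000 + 0.00000j × 0.02458 - 0.12942j = 0.00000 - 0.00000j  (running Σ = 0.38585 - 0.00000j)
  m=8: -0.00000 + 0.00000j × -0.00033 - 0.03318j = 0.00000 + 0.00000j  (running Σ = 0.38585 + 0.00000j)
Total Σ_m = 0.38585 + 0.00000j. Multiply by 0.739198: 0.28522 + 0.00000j. P_8(cos γ) = 0.285223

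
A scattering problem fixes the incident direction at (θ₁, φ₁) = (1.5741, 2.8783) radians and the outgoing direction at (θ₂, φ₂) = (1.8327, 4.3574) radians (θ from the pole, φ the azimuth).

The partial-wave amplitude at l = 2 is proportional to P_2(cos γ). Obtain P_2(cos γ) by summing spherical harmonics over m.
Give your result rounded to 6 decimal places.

Summing Y*_{l m}(θ₁,φ₁)·Y_{l m}(θ₂,φ₂) over m ∈ [−2, 2]; prefactor 4π/(2·2+1) = 2.513274:
  m=-2: (0.333941, -0.194133) × (-0.273303, -0.234901) = (-0.136869, -0.025386)  (running Σ = (-0.136869, -0.025386))
  m=-1: (0.002464, -0.000664) × (0.067155, -0.181160) = (0.000045, -0.000491)  (running Σ = (-0.136824, -0.025877))
  m=0: (-0.315381, -0.000000) × (-0.251961, 0.000000) = (0.079464, 0.000000)  (running Σ = (-0.057360, -0.025877))
  m=1: (-0.002464, -0.000664) × (-0.067155, -0.181160) = (0.000045, 0.000491)  (running Σ = (-0.057315, -0.025386))
  m=2: (0.333941, 0.194133) × (-0.273303, 0.234901) = (-0.136869, 0.025386)  (running Σ = (-0.194184, 0.000000))
Σ over m = (-0.194184, 0.000000); ×(4π/5) → (-0.488038, 0.000000). Real part: -0.488038

-0.488038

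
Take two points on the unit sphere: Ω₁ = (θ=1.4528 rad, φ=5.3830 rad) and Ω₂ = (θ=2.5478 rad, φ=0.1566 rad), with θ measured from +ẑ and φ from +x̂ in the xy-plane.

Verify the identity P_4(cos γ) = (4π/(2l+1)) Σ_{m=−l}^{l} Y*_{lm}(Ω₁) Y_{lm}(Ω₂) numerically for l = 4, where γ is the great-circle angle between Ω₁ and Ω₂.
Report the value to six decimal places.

Expand P_4 via completeness: Σ_{m} conj(Y_{4,m}) at Ω₁ times Y_{4,m} at Ω₂ —
  term(m=-4) = -0.008705+0.016509i   from Y*(Ω₁)=-0.385780+0.190726i, Y(Ω₂)=+0.035135-0.025424i
  term(m=-3) = +0.026209-0.000754i   from Y*(Ω₁)=-0.130490-0.061597i, Y(Ω₂)=-0.162021+0.082260i
  term(m=-2) = +0.061368+0.101736i   from Y*(Ω₁)=+0.067788+0.290069i, Y(Ω₂)=+0.379448-0.122888i
  term(m=-1) = +0.031323-0.055474i   from Y*(Ω₁)=-0.099778+0.125783i, Y(Ω₂)=-0.391939+0.061884i
  term(m=+0) = -0.031661+0.000000i   from Y*(Ω₁)=+0.274086-0.000000i, Y(Ω₂)=-0.115516+0.000000i
  term(m=+1) = +0.031323+0.055474i   from Y*(Ω₁)=+0.099778+0.125783i, Y(Ω₂)=+0.391939+0.061884i
  term(m=+2) = +0.061368-0.101736i   from Y*(Ω₁)=+0.067788-0.290069i, Y(Ω₂)=+0.379448+0.122888i
  term(m=+3) = +0.026209+0.000754i   from Y*(Ω₁)=+0.130490-0.061597i, Y(Ω₂)=+0.162021+0.082260i
  term(m=+4) = -0.008705-0.016509i   from Y*(Ω₁)=-0.385780-0.190726i, Y(Ω₂)=+0.035135+0.025424i
Total Σ_m = +0.188728+0.000000i. Multiply by 1.396263: +0.263513+0.000000i. P_4(cos γ) = 0.263513

0.263513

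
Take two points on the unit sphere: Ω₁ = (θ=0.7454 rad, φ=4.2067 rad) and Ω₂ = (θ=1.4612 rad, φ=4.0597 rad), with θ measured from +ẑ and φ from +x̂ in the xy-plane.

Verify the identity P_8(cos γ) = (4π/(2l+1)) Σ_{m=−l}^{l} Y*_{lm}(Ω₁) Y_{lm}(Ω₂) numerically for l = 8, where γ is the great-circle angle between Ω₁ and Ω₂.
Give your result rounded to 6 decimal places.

0.206462

Addition theorem: P_8(cos γ) = (4π/17) Σ_m Y*_{lm}(Ω₁) Y_{lm}(Ω₂), m = −8…8:
  m=-8: -0.01428 + 0.01814j × 0.23942 - 0.42890j = 0.00436 + 0.01047j  (running Σ = 0.00436 + 0.01047j)
  m=-7: -0.03880 - 0.09222j × -0.21398 + 0.03093j = 0.01115 + 0.01853j  (running Σ = 0.01552 + 0.02900j)
  m=-6: 0.25869 + 0.02791j × -0.21293 - 0.20836j = -0.04927 - 0.05984j  (running Σ = -0.03375 - 0.03084j)
  m=-5: -0.25169 + 0.35771j × -0.02959 + 0.24162j = -0.07898 - 0.07140j  (running Σ = -0.11273 - 0.10224j)
  m=-4: -0.18486 - 0.38078j × -0.19886 + 0.11674j = 0.08121 + 0.05414j  (running Σ = -0.03152 - 0.04810j)
  m=-3: 0.06633 + 0.00357j × 0.23410 + 0.09548j = 0.01519 + 0.00717j  (running Σ = -0.01633 - 0.04093j)
  m=-2: 0.18597 - 0.29701j × 0.05228 + 0.19234j = 0.06685 + 0.02024j  (running Σ = 0.05052 - 0.02069j)
  m=-1: 0.11917 + 0.21522j × 0.15546 - 0.20336j = 0.06229 + 0.00922j  (running Σ = 0.11281 - 0.01146j)
  m=0: 0.28271 + 0.00000j × 0.18989 + 0.00000j = 0.05368 + 0.00000j  (running Σ = 0.16649 - 0.01146j)
  m=1: -0.11917 + 0.21522j × -0.15546 - 0.20336j = 0.06229 - 0.00922j  (running Σ = 0.22879 - 0.02069j)
  m=2: 0.18597 + 0.29701j × 0.05228 - 0.19234j = 0.06685 - 0.02024j  (running Σ = 0.29564 - 0.04093j)
  m=3: -0.06633 + 0.00357j × -0.23410 + 0.09548j = 0.01519 - 0.00717j  (running Σ = 0.31083 - 0.04810j)
  m=4: -0.18486 + 0.38078j × -0.19886 - 0.11674j = 0.08121 - 0.05414j  (running Σ = 0.39204 - 0.10224j)
  m=5: 0.25169 + 0.35771j × 0.02959 + 0.24162j = -0.07898 + 0.07140j  (running Σ = 0.31306 - 0.03084j)
  m=6: 0.25869 - 0.02791j × -0.21293 + 0.20836j = -0.04927 + 0.05984j  (running Σ = 0.26379 + 0.02900j)
  m=7: 0.03880 - 0.09222j × 0.21398 + 0.03093j = 0.01115 - 0.01853j  (running Σ = 0.27494 + 0.01047j)
  m=8: -0.01428 - 0.01814j × 0.23942 + 0.42890j = 0.00436 - 0.01047j  (running Σ = 0.27931 - 0.00000j)
Accumulated sum 0.27931 - 0.00000j; after 4π/(2l+1) scaling, 0.20646 - 0.00000j ⇒ P_8 = 0.206462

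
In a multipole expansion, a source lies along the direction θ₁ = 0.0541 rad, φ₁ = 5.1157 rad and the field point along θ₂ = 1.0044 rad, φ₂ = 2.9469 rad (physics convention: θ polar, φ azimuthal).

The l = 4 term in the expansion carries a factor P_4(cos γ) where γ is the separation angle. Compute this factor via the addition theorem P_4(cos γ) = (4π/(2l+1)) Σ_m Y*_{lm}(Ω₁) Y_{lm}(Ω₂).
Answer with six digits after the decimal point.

Term-by-term m-sum for l=4 (normalisation 4π/9 = 1.396263):
  m=-4: -0.00000 + 0.00000j × 0.15971 + 0.15761j = -0.00000 + 0.00000j  (running Σ = -0.00000 + 0.00000j)
  m=-3: -0.00018 + 0.00007j × -0.33667 - 0.22254j = 0.00008 + 0.00002j  (running Σ = 0.00008 + 0.00002j)
  m=-2: -0.00405 - 0.00422j × 0.22380 + 0.09183j = -0.00052 - 0.00132j  (running Σ = -0.00044 - 0.00130j)
  m=-1: 0.03990 - 0.09350j × 0.20690 + 0.04080j = 0.01207 - 0.01772j  (running Σ = 0.01163 - 0.01902j)
  m=0: 0.83394 + 0.00000j × -0.28946 + 0.00000j = -0.24139 + 0.00000j  (running Σ = -0.22977 - 0.01902j)
  m=1: -0.03990 - 0.09350j × -0.20690 + 0.04080j = 0.01207 + 0.01772j  (running Σ = -0.21770 - 0.00130j)
  m=2: -0.00405 + 0.00422j × 0.22380 - 0.09183j = -0.00052 + 0.00132j  (running Σ = -0.21822 + 0.00002j)
  m=3: 0.00018 + 0.00007j × 0.33667 - 0.22254j = 0.00008 - 0.00002j  (running Σ = -0.21814 + 0.00000j)
  m=4: -0.00000 - 0.00000j × 0.15971 - 0.15761j = -0.00000 - 0.00000j  (running Σ = -0.21814 - 0.00000j)
Σ over m = -0.21814 - 0.00000j; ×(4π/9) → -0.30458 - 0.00000j. Real part: -0.304579

-0.304579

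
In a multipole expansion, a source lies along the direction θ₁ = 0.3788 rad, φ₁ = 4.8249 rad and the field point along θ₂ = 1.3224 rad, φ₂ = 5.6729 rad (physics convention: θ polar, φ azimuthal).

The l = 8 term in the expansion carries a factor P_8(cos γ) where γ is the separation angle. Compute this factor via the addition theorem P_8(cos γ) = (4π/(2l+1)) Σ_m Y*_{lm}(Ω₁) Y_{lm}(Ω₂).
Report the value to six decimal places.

-0.161359

Summing Y*_{l m}(θ₁,φ₁)·Y_{l m}(θ₂,φ₂) over m ∈ [−8, 8]; prefactor 4π/(2·8+1) = 0.739198:
  [-8]  conj(Y_{8,-8})(Ω₁) = (0.000112, 0.000141) ; Y_{8,-8}(Ω₂) = (0.067912, -0.395881) ; Δ = (0.000064, -0.000035)
  [-7]  conj(Y_{8,-7})(Ω₁) = (-0.001284, 0.001278) ; Y_{8,-7}(Ω₂) = (-0.173716, -0.368621) ; Δ = (0.000694, 0.000251)
  [-6]  conj(Y_{8,-6})(Ω₁) = (-0.008980, -0.007189) ; Y_{8,-6}(Ω₂) = (0.025295, 0.014487) ; Δ = (-0.000123, -0.000312)
  [-5]  conj(Y_{8,-5})(Ω₁) = (0.027726, -0.043973) ; Y_{8,-5}(Ω₂) = (0.356638, -0.032244) ; Δ = (0.008470, -0.016577)
  [-4]  conj(Y_{8,-4})(Ω₁) = (0.153775, 0.074290) ; Y_{8,-4}(Ω₂) = (0.076267, -0.064298) ; Δ = (0.016505, -0.004221)
  [-3]  conj(Y_{8,-3})(Ω₁) = (-0.130725, 0.372475) ; Y_{8,-3}(Ω₂) = (-0.079002, 0.296905) ; Δ = (-0.100262, -0.068239)
  [-2]  conj(Y_{8,-2})(Ω₁) = (-0.555282, -0.127103) ; Y_{8,-2}(Ω₂) = (0.052380, 0.143396) ; Δ = (-0.010860, -0.086283)
  [-1]  conj(Y_{8,-1})(Ω₁) = (0.033787, -0.299030) ; Y_{8,-1}(Ω₂) = (-0.229305, -0.160363) ; Δ = (-0.055701, 0.063151)
  [+0]  conj(Y_{8,0})(Ω₁) = (-0.383468, -0.000000) ; Y_{8,0}(Ω₂) = (-0.167256, 0.000000) ; Δ = (0.064137, 0.000000)
  [+1]  conj(Y_{8,1})(Ω₁) = (-0.033787, -0.299030) ; Y_{8,1}(Ω₂) = (0.229305, -0.160363) ; Δ = (-0.055701, -0.063151)
  [+2]  conj(Y_{8,2})(Ω₁) = (-0.555282, 0.127103) ; Y_{8,2}(Ω₂) = (0.052380, -0.143396) ; Δ = (-0.010860, 0.086283)
  [+3]  conj(Y_{8,3})(Ω₁) = (0.130725, 0.372475) ; Y_{8,3}(Ω₂) = (0.079002, 0.296905) ; Δ = (-0.100262, 0.068239)
  [+4]  conj(Y_{8,4})(Ω₁) = (0.153775, -0.074290) ; Y_{8,4}(Ω₂) = (0.076267, 0.064298) ; Δ = (0.016505, 0.004221)
  [+5]  conj(Y_{8,5})(Ω₁) = (-0.027726, -0.043973) ; Y_{8,5}(Ω₂) = (-0.356638, -0.032244) ; Δ = (0.008470, 0.016577)
  [+6]  conj(Y_{8,6})(Ω₁) = (-0.008980, 0.007189) ; Y_{8,6}(Ω₂) = (0.025295, -0.014487) ; Δ = (-0.000123, 0.000312)
  [+7]  conj(Y_{8,7})(Ω₁) = (0.001284, 0.001278) ; Y_{8,7}(Ω₂) = (0.173716, -0.368621) ; Δ = (0.000694, -0.000251)
  [+8]  conj(Y_{8,8})(Ω₁) = (0.000112, -0.000141) ; Y_{8,8}(Ω₂) = (0.067912, 0.395881) ; Δ = (0.000064, 0.000035)
Total Σ_m = (-0.218289, 0.000000). Multiply by 0.739198: (-0.161359, 0.000000). P_8(cos γ) = -0.161359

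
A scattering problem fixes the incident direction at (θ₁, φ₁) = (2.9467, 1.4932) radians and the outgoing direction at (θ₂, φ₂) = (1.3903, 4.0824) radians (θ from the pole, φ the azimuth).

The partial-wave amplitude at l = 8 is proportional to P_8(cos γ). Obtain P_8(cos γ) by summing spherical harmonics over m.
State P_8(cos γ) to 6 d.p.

Summing Y*_{l m}(θ₁,φ₁)·Y_{l m}(θ₂,φ₂) over m ∈ [−8, 8]; prefactor 4π/(2·8+1) = 0.739198:
  [-8]  conj(Y_{8,-8})(Ω₁) = (0.000001, -0.000001) ; Y_{8,-8}(Ω₂) = (0.145450, -0.428096) ; Δ = (-0.000000, -0.000000)
  [-7]  conj(Y_{8,-7})(Ω₁) = (0.000011, 0.000018) ; Y_{8,-7}(Ω₂) = (-0.315042, 0.098306) ; Δ = (-0.000005, -0.000005)
  [-6]  conj(Y_{8,-6})(Ω₁) = (-0.000238, 0.000120) ; Y_{8,-6}(Ω₂) = (-0.141549, -0.105025) ; Δ = (0.000046, 0.000008)
  [-5]  conj(Y_{8,-5})(Ω₁) = (-0.000940, -0.002301) ; Y_{8,-5}(Ω₂) = (-0.002827, 0.338464) ; Δ = (0.000781, -0.000312)
  [-4]  conj(Y_{8,-4})(Ω₁) = (0.016398, -0.005260) ; Y_{8,-4}(Ω₂) = (-0.059141, 0.042367) ; Δ = (-0.000747, 0.001006)
  [-3]  conj(Y_{8,-3})(Ω₁) = (0.020252, 0.085420) ; Y_{8,-3}(Ω₂) = (0.312208, 0.103175) ; Δ = (-0.002490, 0.028758)
  [-2]  conj(Y_{8,-2})(Ω₁) = (-0.308281, 0.048231) ; Y_{8,-2}(Ω₂) = (0.007661, 0.023849) ; Δ = (-0.003512, -0.006983)
  [-1]  conj(Y_{8,-1})(Ω₁) = (-0.051975, -0.668467) ; Y_{8,-1}(Ω₂) = (0.189388, -0.259757) ; Δ = (-0.183482, -0.113099)
  [+0]  conj(Y_{8,0})(Ω₁) = (0.492922, -0.000000) ; Y_{8,0}(Ω₂) = (0.010872, 0.000000) ; Δ = (0.005359, 0.000000)
  [+1]  conj(Y_{8,1})(Ω₁) = (0.051975, -0.668467) ; Y_{8,1}(Ω₂) = (-0.189388, -0.259757) ; Δ = (-0.183482, 0.113099)
  [+2]  conj(Y_{8,2})(Ω₁) = (-0.308281, -0.048231) ; Y_{8,2}(Ω₂) = (0.007661, -0.023849) ; Δ = (-0.003512, 0.006983)
  [+3]  conj(Y_{8,3})(Ω₁) = (-0.020252, 0.085420) ; Y_{8,3}(Ω₂) = (-0.312208, 0.103175) ; Δ = (-0.002490, -0.028758)
  [+4]  conj(Y_{8,4})(Ω₁) = (0.016398, 0.005260) ; Y_{8,4}(Ω₂) = (-0.059141, -0.042367) ; Δ = (-0.000747, -0.001006)
  [+5]  conj(Y_{8,5})(Ω₁) = (0.000940, -0.002301) ; Y_{8,5}(Ω₂) = (0.002827, 0.338464) ; Δ = (0.000781, 0.000312)
  [+6]  conj(Y_{8,6})(Ω₁) = (-0.000238, -0.000120) ; Y_{8,6}(Ω₂) = (-0.141549, 0.105025) ; Δ = (0.000046, -0.000008)
  [+7]  conj(Y_{8,7})(Ω₁) = (-0.000011, 0.000018) ; Y_{8,7}(Ω₂) = (0.315042, 0.098306) ; Δ = (-0.000005, 0.000005)
  [+8]  conj(Y_{8,8})(Ω₁) = (0.000001, 0.000001) ; Y_{8,8}(Ω₂) = (0.145450, 0.428096) ; Δ = (-0.000000, 0.000000)
Total Σ_m = (-0.373459, 0.000000). Multiply by 0.739198: (-0.276060, 0.000000). P_8(cos γ) = -0.276060

-0.276060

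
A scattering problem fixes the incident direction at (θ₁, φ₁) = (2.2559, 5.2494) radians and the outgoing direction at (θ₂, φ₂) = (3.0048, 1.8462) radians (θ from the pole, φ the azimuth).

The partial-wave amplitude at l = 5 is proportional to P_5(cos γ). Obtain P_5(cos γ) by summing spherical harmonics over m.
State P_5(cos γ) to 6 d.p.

Expand P_5 via completeness: Σ_{m} conj(Y_{5,m}) at Ω₁ times Y_{5,m} at Ω₂ —
  m=-5: Y*=+0.056967+0.115988i  Y=-0.000021-0.000004i  product -0.000001-0.000003i
  m=-4: Y*=+0.182223-0.279808i  Y=-0.000227+0.000448i  product +0.000084+0.000145i
  m=-3: Y*=-0.417841-0.016822i  Y=+0.005053+0.004656i  product -0.002033-0.002031i
  m=-2: Y*=+0.061638+0.113698i  Y=+0.051723-0.031769i  product +0.006800+0.003923i
  m=-1: Y*=-0.157191+0.264020i  Y=-0.088918-0.314659i  product +0.097054+0.025985i
  m=+0: Y*=+0.216628-0.000000i  Y=-0.808736+0.000000i  product -0.175195+0.000000i
  m=+1: Y*=+0.157191+0.264020i  Y=+0.088918-0.314659i  product +0.097054-0.025985i
  m=+2: Y*=+0.061638-0.113698i  Y=+0.051723+0.031769i  product +0.006800-0.003923i
  m=+3: Y*=+0.417841-0.016822i  Y=-0.005053+0.004656i  product -0.002033+0.002031i
  m=+4: Y*=+0.182223+0.279808i  Y=-0.000227-0.000448i  product +0.000084-0.000145i
  m=+5: Y*=-0.056967+0.115988i  Y=+0.000021-0.000004i  product -0.000001+0.000003i
Accumulated sum +0.028613+0.000000i; after 4π/(2l+1) scaling, +0.032688+0.000000i ⇒ P_5 = 0.032688

0.032688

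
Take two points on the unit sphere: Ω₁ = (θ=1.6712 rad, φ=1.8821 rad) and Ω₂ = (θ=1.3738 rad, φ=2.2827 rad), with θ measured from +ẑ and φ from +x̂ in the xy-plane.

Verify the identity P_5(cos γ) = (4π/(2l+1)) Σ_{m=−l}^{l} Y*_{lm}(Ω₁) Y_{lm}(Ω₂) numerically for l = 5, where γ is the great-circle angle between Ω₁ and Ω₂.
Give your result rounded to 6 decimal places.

-0.162879

Addition theorem: P_5(cos γ) = (4π/11) Σ_m Y*_{lm}(Ω₁) Y_{lm}(Ω₂), m = −5…5:
  [-5]  conj(Y_{5,-5})(Ω₁) = -0.452516+0.006461i ; Y_{5,-5}(Ω₂) = +0.170850+0.384721i ; Δ = -0.079798-0.172988i
  [-4]  conj(Y_{5,-4})(Ω₁) = -0.046116-0.136601i ; Y_{5,-4}(Ω₂) = -0.254282-0.076984i ; Δ = +0.001210+0.038285i
  [-3]  conj(Y_{5,-3})(Ω₁) = -0.249170+0.184315i ; Y_{5,-3}(Ω₂) = -0.180559+0.114442i ; Δ = +0.023897-0.061795i
  [-2]  conj(Y_{5,-2})(Ω₁) = -0.132496-0.095113i ; Y_{5,-2}(Ω₂) = +0.041352-0.279296i ; Δ = -0.032043+0.033072i
  [-1]  conj(Y_{5,-1})(Ω₁) = -0.084086+0.261326i ; Y_{5,-1}(Ω₂) = -0.101465-0.117594i ; Δ = +0.039262-0.016627i
  [+0]  conj(Y_{5,0})(Ω₁) = -0.167668-0.000000i ; Y_{5,0}(Ω₂) = +0.284086+0.000000i ; Δ = -0.047632-0.000000i
  [+1]  conj(Y_{5,1})(Ω₁) = +0.084086+0.261326i ; Y_{5,1}(Ω₂) = +0.101465-0.117594i ; Δ = +0.039262+0.016627i
  [+2]  conj(Y_{5,2})(Ω₁) = -0.132496+0.095113i ; Y_{5,2}(Ω₂) = +0.041352+0.279296i ; Δ = -0.032043-0.033072i
  [+3]  conj(Y_{5,3})(Ω₁) = +0.249170+0.184315i ; Y_{5,3}(Ω₂) = +0.180559+0.114442i ; Δ = +0.023897+0.061795i
  [+4]  conj(Y_{5,4})(Ω₁) = -0.046116+0.136601i ; Y_{5,4}(Ω₂) = -0.254282+0.076984i ; Δ = +0.001210-0.038285i
  [+5]  conj(Y_{5,5})(Ω₁) = +0.452516+0.006461i ; Y_{5,5}(Ω₂) = -0.170850+0.384721i ; Δ = -0.079798+0.172988i
Total Σ_m = -0.142577+0.000000i. Multiply by 1.142397: -0.162879+0.000000i. P_5(cos γ) = -0.162879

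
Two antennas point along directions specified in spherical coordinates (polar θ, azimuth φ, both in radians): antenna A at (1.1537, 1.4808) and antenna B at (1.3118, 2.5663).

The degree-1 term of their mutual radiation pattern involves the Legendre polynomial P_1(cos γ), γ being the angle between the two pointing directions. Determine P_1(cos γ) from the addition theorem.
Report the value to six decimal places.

Expand P_1 via completeness: Σ_{m} conj(Y_{1,m}) at Ω₁ times Y_{1,m} at Ω₂ —
  m=-1: +0.028389+0.314596i × -0.280213-0.181707i = +0.049209-0.093312i  (running Σ = +0.049209-0.093312i)
  m=0: +0.197937-0.000000i × +0.125136+0.000000i = +0.024769+0.000000i  (running Σ = +0.073978-0.093312i)
  m=1: -0.028389+0.314596i × +0.280213-0.181707i = +0.049209+0.093312i  (running Σ = +0.123188+0.000000i)
Accumulated sum +0.123188+0.000000i; after 4π/(2l+1) scaling, +0.516008+0.000000i ⇒ P_1 = 0.516008

0.516008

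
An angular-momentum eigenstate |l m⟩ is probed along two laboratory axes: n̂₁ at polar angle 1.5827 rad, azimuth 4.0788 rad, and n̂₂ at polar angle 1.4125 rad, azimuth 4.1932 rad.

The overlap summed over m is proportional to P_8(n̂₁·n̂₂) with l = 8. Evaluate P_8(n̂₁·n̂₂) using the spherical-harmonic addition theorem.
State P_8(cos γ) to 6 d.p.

0.374971

Term-by-term m-sum for l=8 (normalisation 4π/17 = 0.739198):
  term(m=-8) = 0.14637 - 0.19032j   from Y*(Ω₁)=0.17970 + 0.48278j, Y(Ω₂)=-0.24713 - 0.39516j
  term(m=-7) = -0.00508 + 0.00524j   from Y*(Ω₁)=0.02359 + 0.00671j, Y(Ω₂)=-0.14078 + 0.26220j
  term(m=-6) = 0.06359 - 0.05210j   from Y*(Ω₁)=-0.29662 + 0.23018j, Y(Ω₂)=-0.21887 + 0.00579j
  term(m=-5) = -0.00771 + 0.00497j   from Y*(Ω₁)=0.00076 + 0.02900j, Y(Ω₂)=0.16412 + 0.27032j
  term(m=-4) = 0.03832 - 0.01887j   from Y*(Ω₁)=-0.27671 - 0.19226j, Y(Ω₂)=-0.06144 + 0.11088j
  term(m=-3) = -0.00925 + 0.00330j   from Y*(Ω₁)=-0.02947 + 0.01009j, Y(Ω₂)=0.31527 - 0.00417j
  term(m=-2) = 0.02616 - 0.00609j   from Y*(Ω₁)=0.09597 - 0.30631j, Y(Ω₂)=0.04248 + 0.07211j
  term(m=-1) = -0.00996 + 0.00114j   from Y*(Ω₁)=-0.01899 - 0.02585j, Y(Ω₂)=0.15508 - 0.27136j
  term(m=+0) = 0.02239 + 0.00000j   from Y*(Ω₁)=0.31642 + 0.00000j, Y(Ω₂)=0.07076 + 0.00000j
  term(m=+1) = -0.00996 - 0.00114j   from Y*(Ω₁)=0.01899 - 0.02585j, Y(Ω₂)=-0.15508 - 0.27136j
  term(m=+2) = 0.02616 + 0.00609j   from Y*(Ω₁)=0.09597 + 0.30631j, Y(Ω₂)=0.04248 - 0.07211j
  term(m=+3) = -0.00925 - 0.00330j   from Y*(Ω₁)=0.02947 + 0.01009j, Y(Ω₂)=-0.31527 - 0.00417j
  term(m=+4) = 0.03832 + 0.01887j   from Y*(Ω₁)=-0.27671 + 0.19226j, Y(Ω₂)=-0.06144 - 0.11088j
  term(m=+5) = -0.00771 - 0.00497j   from Y*(Ω₁)=-0.00076 + 0.02900j, Y(Ω₂)=-0.16412 + 0.27032j
  term(m=+6) = 0.06359 + 0.05210j   from Y*(Ω₁)=-0.29662 - 0.23018j, Y(Ω₂)=-0.21887 - 0.00579j
  term(m=+7) = -0.00508 - 0.00524j   from Y*(Ω₁)=-0.02359 + 0.00671j, Y(Ω₂)=0.14078 + 0.26220j
  term(m=+8) = 0.14637 + 0.19032j   from Y*(Ω₁)=0.17970 - 0.48278j, Y(Ω₂)=-0.24713 + 0.39516j
Total Σ_m = 0.50727 - 0.00000j. Multiply by 0.739198: 0.37497 - 0.00000j. P_8(cos γ) = 0.374971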